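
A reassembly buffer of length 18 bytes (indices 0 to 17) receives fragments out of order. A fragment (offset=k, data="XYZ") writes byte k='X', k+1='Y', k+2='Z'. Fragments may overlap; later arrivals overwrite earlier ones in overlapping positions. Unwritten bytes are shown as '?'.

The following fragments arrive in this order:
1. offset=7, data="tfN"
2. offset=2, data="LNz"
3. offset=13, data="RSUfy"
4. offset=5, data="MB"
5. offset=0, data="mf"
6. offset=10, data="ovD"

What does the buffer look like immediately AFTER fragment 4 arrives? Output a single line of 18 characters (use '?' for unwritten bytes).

Answer: ??LNzMBtfN???RSUfy

Derivation:
Fragment 1: offset=7 data="tfN" -> buffer=???????tfN????????
Fragment 2: offset=2 data="LNz" -> buffer=??LNz??tfN????????
Fragment 3: offset=13 data="RSUfy" -> buffer=??LNz??tfN???RSUfy
Fragment 4: offset=5 data="MB" -> buffer=??LNzMBtfN???RSUfy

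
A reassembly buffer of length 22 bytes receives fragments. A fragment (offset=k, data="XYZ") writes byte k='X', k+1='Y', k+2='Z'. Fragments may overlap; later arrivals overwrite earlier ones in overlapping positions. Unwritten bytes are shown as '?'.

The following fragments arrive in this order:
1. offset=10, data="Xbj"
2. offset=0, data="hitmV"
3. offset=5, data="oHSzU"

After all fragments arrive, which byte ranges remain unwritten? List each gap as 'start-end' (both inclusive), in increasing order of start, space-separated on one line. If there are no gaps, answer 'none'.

Answer: 13-21

Derivation:
Fragment 1: offset=10 len=3
Fragment 2: offset=0 len=5
Fragment 3: offset=5 len=5
Gaps: 13-21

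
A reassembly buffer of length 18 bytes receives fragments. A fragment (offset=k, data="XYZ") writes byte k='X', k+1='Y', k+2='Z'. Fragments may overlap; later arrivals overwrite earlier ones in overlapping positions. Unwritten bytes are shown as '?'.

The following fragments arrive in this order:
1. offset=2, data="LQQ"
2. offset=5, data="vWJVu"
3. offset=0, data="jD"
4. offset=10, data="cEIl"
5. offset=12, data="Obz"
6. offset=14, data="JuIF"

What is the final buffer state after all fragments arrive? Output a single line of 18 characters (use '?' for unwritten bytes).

Answer: jDLQQvWJVucEObJuIF

Derivation:
Fragment 1: offset=2 data="LQQ" -> buffer=??LQQ?????????????
Fragment 2: offset=5 data="vWJVu" -> buffer=??LQQvWJVu????????
Fragment 3: offset=0 data="jD" -> buffer=jDLQQvWJVu????????
Fragment 4: offset=10 data="cEIl" -> buffer=jDLQQvWJVucEIl????
Fragment 5: offset=12 data="Obz" -> buffer=jDLQQvWJVucEObz???
Fragment 6: offset=14 data="JuIF" -> buffer=jDLQQvWJVucEObJuIF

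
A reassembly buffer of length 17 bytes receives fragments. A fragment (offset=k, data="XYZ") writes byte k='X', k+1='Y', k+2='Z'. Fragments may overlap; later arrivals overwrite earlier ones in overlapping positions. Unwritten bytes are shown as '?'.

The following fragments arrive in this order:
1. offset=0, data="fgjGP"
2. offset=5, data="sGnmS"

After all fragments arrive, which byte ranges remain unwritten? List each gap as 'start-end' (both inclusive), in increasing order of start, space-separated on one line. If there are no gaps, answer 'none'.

Answer: 10-16

Derivation:
Fragment 1: offset=0 len=5
Fragment 2: offset=5 len=5
Gaps: 10-16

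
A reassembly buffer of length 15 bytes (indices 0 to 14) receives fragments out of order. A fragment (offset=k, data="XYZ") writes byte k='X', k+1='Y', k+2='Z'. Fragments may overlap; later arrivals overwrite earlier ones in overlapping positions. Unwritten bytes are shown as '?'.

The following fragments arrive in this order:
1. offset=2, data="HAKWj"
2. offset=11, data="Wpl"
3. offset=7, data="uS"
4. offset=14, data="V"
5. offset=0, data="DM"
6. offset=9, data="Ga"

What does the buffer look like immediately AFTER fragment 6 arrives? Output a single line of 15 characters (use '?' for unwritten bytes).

Answer: DMHAKWjuSGaWplV

Derivation:
Fragment 1: offset=2 data="HAKWj" -> buffer=??HAKWj????????
Fragment 2: offset=11 data="Wpl" -> buffer=??HAKWj????Wpl?
Fragment 3: offset=7 data="uS" -> buffer=??HAKWjuS??Wpl?
Fragment 4: offset=14 data="V" -> buffer=??HAKWjuS??WplV
Fragment 5: offset=0 data="DM" -> buffer=DMHAKWjuS??WplV
Fragment 6: offset=9 data="Ga" -> buffer=DMHAKWjuSGaWplV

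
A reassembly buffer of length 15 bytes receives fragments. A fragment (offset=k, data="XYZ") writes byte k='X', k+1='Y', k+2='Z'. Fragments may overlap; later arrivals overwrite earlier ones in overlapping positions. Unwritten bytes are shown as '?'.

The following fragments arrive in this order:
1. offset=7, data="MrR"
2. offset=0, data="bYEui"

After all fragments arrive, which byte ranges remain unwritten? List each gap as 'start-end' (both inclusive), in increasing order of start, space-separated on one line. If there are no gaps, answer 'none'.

Fragment 1: offset=7 len=3
Fragment 2: offset=0 len=5
Gaps: 5-6 10-14

Answer: 5-6 10-14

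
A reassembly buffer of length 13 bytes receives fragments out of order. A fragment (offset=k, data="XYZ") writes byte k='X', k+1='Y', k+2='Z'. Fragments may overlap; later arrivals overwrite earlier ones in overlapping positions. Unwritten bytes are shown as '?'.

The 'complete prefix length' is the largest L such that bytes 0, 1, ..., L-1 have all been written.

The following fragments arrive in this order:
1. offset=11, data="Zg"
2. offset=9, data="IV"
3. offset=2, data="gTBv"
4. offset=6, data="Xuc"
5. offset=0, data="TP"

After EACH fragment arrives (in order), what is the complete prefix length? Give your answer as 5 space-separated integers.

Fragment 1: offset=11 data="Zg" -> buffer=???????????Zg -> prefix_len=0
Fragment 2: offset=9 data="IV" -> buffer=?????????IVZg -> prefix_len=0
Fragment 3: offset=2 data="gTBv" -> buffer=??gTBv???IVZg -> prefix_len=0
Fragment 4: offset=6 data="Xuc" -> buffer=??gTBvXucIVZg -> prefix_len=0
Fragment 5: offset=0 data="TP" -> buffer=TPgTBvXucIVZg -> prefix_len=13

Answer: 0 0 0 0 13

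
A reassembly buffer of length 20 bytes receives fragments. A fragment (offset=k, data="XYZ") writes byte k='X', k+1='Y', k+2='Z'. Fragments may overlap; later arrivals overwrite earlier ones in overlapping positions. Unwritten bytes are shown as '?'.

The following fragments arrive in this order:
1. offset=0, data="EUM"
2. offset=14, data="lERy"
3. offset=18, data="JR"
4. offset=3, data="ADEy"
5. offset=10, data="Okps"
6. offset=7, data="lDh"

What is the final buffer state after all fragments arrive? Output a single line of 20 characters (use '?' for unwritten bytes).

Answer: EUMADEylDhOkpslERyJR

Derivation:
Fragment 1: offset=0 data="EUM" -> buffer=EUM?????????????????
Fragment 2: offset=14 data="lERy" -> buffer=EUM???????????lERy??
Fragment 3: offset=18 data="JR" -> buffer=EUM???????????lERyJR
Fragment 4: offset=3 data="ADEy" -> buffer=EUMADEy???????lERyJR
Fragment 5: offset=10 data="Okps" -> buffer=EUMADEy???OkpslERyJR
Fragment 6: offset=7 data="lDh" -> buffer=EUMADEylDhOkpslERyJR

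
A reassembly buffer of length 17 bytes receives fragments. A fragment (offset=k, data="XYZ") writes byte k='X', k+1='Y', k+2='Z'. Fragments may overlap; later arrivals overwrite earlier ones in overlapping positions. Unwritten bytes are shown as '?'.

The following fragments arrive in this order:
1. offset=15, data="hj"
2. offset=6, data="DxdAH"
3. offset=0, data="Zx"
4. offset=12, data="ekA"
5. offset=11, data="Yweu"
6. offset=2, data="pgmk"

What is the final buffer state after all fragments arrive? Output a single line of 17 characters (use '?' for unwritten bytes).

Answer: ZxpgmkDxdAHYweuhj

Derivation:
Fragment 1: offset=15 data="hj" -> buffer=???????????????hj
Fragment 2: offset=6 data="DxdAH" -> buffer=??????DxdAH????hj
Fragment 3: offset=0 data="Zx" -> buffer=Zx????DxdAH????hj
Fragment 4: offset=12 data="ekA" -> buffer=Zx????DxdAH?ekAhj
Fragment 5: offset=11 data="Yweu" -> buffer=Zx????DxdAHYweuhj
Fragment 6: offset=2 data="pgmk" -> buffer=ZxpgmkDxdAHYweuhj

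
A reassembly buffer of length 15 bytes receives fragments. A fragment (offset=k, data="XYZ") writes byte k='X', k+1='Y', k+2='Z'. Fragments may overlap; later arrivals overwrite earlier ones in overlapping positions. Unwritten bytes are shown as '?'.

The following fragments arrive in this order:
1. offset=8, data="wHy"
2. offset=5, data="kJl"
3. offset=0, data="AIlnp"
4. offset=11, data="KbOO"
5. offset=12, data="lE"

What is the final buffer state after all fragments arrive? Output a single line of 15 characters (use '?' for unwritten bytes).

Answer: AIlnpkJlwHyKlEO

Derivation:
Fragment 1: offset=8 data="wHy" -> buffer=????????wHy????
Fragment 2: offset=5 data="kJl" -> buffer=?????kJlwHy????
Fragment 3: offset=0 data="AIlnp" -> buffer=AIlnpkJlwHy????
Fragment 4: offset=11 data="KbOO" -> buffer=AIlnpkJlwHyKbOO
Fragment 5: offset=12 data="lE" -> buffer=AIlnpkJlwHyKlEO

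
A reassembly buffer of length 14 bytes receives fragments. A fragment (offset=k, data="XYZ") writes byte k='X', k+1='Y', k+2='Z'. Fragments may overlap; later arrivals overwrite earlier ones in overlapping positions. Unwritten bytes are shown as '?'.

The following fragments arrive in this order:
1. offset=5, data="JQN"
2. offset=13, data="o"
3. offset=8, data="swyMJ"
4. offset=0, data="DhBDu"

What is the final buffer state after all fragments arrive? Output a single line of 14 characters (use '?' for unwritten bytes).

Answer: DhBDuJQNswyMJo

Derivation:
Fragment 1: offset=5 data="JQN" -> buffer=?????JQN??????
Fragment 2: offset=13 data="o" -> buffer=?????JQN?????o
Fragment 3: offset=8 data="swyMJ" -> buffer=?????JQNswyMJo
Fragment 4: offset=0 data="DhBDu" -> buffer=DhBDuJQNswyMJo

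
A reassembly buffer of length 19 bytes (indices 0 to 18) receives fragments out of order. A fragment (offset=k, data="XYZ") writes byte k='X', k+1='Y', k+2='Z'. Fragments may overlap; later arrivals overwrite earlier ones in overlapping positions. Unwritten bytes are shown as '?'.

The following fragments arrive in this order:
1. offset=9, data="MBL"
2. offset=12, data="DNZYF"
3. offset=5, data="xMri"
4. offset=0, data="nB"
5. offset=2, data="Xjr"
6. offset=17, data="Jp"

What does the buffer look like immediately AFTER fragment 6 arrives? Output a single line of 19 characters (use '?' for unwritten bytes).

Answer: nBXjrxMriMBLDNZYFJp

Derivation:
Fragment 1: offset=9 data="MBL" -> buffer=?????????MBL???????
Fragment 2: offset=12 data="DNZYF" -> buffer=?????????MBLDNZYF??
Fragment 3: offset=5 data="xMri" -> buffer=?????xMriMBLDNZYF??
Fragment 4: offset=0 data="nB" -> buffer=nB???xMriMBLDNZYF??
Fragment 5: offset=2 data="Xjr" -> buffer=nBXjrxMriMBLDNZYF??
Fragment 6: offset=17 data="Jp" -> buffer=nBXjrxMriMBLDNZYFJp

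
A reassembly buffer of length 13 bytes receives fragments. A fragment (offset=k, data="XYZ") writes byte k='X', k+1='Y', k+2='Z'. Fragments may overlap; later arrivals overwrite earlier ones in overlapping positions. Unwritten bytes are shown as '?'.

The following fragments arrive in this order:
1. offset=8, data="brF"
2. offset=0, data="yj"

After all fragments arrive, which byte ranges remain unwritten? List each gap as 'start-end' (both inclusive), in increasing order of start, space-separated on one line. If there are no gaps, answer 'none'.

Fragment 1: offset=8 len=3
Fragment 2: offset=0 len=2
Gaps: 2-7 11-12

Answer: 2-7 11-12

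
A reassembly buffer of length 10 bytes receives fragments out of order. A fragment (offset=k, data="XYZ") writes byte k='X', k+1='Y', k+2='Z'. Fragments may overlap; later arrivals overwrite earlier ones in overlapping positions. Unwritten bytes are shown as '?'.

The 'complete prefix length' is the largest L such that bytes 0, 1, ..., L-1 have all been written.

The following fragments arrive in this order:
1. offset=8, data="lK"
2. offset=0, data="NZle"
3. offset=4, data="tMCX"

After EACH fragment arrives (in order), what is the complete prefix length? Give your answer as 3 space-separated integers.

Fragment 1: offset=8 data="lK" -> buffer=????????lK -> prefix_len=0
Fragment 2: offset=0 data="NZle" -> buffer=NZle????lK -> prefix_len=4
Fragment 3: offset=4 data="tMCX" -> buffer=NZletMCXlK -> prefix_len=10

Answer: 0 4 10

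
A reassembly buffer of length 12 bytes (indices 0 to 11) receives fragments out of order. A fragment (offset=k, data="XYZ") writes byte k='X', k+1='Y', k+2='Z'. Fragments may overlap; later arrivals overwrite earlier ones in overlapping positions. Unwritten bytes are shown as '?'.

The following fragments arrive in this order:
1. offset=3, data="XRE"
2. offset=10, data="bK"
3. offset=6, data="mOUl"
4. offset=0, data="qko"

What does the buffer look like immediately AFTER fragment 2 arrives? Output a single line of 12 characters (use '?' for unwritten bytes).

Answer: ???XRE????bK

Derivation:
Fragment 1: offset=3 data="XRE" -> buffer=???XRE??????
Fragment 2: offset=10 data="bK" -> buffer=???XRE????bK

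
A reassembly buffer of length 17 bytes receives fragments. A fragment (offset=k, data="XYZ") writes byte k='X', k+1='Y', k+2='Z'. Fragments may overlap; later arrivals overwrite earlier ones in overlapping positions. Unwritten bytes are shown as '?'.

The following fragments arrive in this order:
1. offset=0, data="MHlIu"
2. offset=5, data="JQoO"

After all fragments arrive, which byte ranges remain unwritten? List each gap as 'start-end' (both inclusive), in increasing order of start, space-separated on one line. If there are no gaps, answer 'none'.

Fragment 1: offset=0 len=5
Fragment 2: offset=5 len=4
Gaps: 9-16

Answer: 9-16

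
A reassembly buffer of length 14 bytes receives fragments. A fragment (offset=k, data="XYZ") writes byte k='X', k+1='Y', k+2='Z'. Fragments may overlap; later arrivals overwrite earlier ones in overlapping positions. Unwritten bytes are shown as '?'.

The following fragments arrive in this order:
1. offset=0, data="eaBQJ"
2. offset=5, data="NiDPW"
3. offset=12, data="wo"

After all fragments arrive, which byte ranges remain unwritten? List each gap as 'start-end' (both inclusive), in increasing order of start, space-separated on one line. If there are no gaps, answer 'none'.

Answer: 10-11

Derivation:
Fragment 1: offset=0 len=5
Fragment 2: offset=5 len=5
Fragment 3: offset=12 len=2
Gaps: 10-11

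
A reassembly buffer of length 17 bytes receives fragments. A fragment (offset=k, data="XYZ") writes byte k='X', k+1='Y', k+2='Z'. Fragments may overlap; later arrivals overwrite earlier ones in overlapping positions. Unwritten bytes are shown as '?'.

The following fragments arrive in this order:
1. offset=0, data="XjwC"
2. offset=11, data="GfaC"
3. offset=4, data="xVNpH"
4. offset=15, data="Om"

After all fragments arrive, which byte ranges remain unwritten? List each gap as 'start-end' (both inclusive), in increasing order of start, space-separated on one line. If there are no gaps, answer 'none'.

Answer: 9-10

Derivation:
Fragment 1: offset=0 len=4
Fragment 2: offset=11 len=4
Fragment 3: offset=4 len=5
Fragment 4: offset=15 len=2
Gaps: 9-10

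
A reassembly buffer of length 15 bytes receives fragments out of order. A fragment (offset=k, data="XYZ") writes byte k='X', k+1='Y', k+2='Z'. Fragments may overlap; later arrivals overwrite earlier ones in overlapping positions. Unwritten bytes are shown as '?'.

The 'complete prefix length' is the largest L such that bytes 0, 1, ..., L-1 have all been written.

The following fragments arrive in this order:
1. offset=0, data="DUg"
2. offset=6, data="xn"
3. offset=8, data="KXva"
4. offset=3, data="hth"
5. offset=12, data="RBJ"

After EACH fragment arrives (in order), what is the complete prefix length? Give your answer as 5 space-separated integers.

Answer: 3 3 3 12 15

Derivation:
Fragment 1: offset=0 data="DUg" -> buffer=DUg???????????? -> prefix_len=3
Fragment 2: offset=6 data="xn" -> buffer=DUg???xn??????? -> prefix_len=3
Fragment 3: offset=8 data="KXva" -> buffer=DUg???xnKXva??? -> prefix_len=3
Fragment 4: offset=3 data="hth" -> buffer=DUghthxnKXva??? -> prefix_len=12
Fragment 5: offset=12 data="RBJ" -> buffer=DUghthxnKXvaRBJ -> prefix_len=15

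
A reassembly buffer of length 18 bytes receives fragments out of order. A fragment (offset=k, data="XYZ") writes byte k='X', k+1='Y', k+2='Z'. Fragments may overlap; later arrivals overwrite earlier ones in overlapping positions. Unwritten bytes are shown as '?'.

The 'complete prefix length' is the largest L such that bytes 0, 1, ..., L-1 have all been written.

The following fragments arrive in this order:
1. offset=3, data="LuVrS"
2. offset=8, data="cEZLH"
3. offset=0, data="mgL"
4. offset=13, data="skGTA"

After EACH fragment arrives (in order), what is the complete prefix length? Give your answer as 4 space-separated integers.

Fragment 1: offset=3 data="LuVrS" -> buffer=???LuVrS?????????? -> prefix_len=0
Fragment 2: offset=8 data="cEZLH" -> buffer=???LuVrScEZLH????? -> prefix_len=0
Fragment 3: offset=0 data="mgL" -> buffer=mgLLuVrScEZLH????? -> prefix_len=13
Fragment 4: offset=13 data="skGTA" -> buffer=mgLLuVrScEZLHskGTA -> prefix_len=18

Answer: 0 0 13 18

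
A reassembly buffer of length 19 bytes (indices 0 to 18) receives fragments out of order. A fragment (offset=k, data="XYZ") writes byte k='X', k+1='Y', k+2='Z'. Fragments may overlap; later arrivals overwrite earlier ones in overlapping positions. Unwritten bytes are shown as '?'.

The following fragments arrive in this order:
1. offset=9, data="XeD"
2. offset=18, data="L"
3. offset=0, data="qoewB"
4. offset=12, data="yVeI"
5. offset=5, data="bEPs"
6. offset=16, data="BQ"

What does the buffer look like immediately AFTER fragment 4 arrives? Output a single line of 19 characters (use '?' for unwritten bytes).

Answer: qoewB????XeDyVeI??L

Derivation:
Fragment 1: offset=9 data="XeD" -> buffer=?????????XeD???????
Fragment 2: offset=18 data="L" -> buffer=?????????XeD??????L
Fragment 3: offset=0 data="qoewB" -> buffer=qoewB????XeD??????L
Fragment 4: offset=12 data="yVeI" -> buffer=qoewB????XeDyVeI??L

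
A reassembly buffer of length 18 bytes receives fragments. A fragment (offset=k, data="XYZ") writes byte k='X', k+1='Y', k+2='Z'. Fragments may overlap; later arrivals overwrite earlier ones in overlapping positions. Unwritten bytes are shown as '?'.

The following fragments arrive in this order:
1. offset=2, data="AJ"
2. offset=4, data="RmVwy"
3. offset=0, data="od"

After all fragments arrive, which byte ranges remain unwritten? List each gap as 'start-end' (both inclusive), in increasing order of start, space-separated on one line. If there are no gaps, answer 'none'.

Fragment 1: offset=2 len=2
Fragment 2: offset=4 len=5
Fragment 3: offset=0 len=2
Gaps: 9-17

Answer: 9-17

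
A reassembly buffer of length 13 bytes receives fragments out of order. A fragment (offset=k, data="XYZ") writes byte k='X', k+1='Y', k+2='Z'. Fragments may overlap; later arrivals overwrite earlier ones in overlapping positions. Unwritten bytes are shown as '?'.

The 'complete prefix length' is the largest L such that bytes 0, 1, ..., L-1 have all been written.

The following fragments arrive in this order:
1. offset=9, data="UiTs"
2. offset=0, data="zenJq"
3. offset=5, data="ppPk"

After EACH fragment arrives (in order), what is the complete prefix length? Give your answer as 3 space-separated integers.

Fragment 1: offset=9 data="UiTs" -> buffer=?????????UiTs -> prefix_len=0
Fragment 2: offset=0 data="zenJq" -> buffer=zenJq????UiTs -> prefix_len=5
Fragment 3: offset=5 data="ppPk" -> buffer=zenJqppPkUiTs -> prefix_len=13

Answer: 0 5 13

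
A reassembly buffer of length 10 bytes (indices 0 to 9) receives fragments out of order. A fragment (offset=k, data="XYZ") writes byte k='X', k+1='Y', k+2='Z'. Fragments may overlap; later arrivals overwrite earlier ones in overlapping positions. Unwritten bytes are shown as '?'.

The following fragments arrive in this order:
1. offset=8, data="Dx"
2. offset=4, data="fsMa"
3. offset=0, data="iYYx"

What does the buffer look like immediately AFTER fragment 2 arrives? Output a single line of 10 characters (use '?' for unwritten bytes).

Answer: ????fsMaDx

Derivation:
Fragment 1: offset=8 data="Dx" -> buffer=????????Dx
Fragment 2: offset=4 data="fsMa" -> buffer=????fsMaDx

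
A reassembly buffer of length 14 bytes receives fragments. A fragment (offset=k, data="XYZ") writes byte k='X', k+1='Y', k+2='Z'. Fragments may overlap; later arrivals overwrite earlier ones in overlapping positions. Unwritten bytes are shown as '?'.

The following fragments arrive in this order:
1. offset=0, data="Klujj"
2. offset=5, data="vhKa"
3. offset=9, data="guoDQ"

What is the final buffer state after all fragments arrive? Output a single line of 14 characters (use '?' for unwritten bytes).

Answer: KlujjvhKaguoDQ

Derivation:
Fragment 1: offset=0 data="Klujj" -> buffer=Klujj?????????
Fragment 2: offset=5 data="vhKa" -> buffer=KlujjvhKa?????
Fragment 3: offset=9 data="guoDQ" -> buffer=KlujjvhKaguoDQ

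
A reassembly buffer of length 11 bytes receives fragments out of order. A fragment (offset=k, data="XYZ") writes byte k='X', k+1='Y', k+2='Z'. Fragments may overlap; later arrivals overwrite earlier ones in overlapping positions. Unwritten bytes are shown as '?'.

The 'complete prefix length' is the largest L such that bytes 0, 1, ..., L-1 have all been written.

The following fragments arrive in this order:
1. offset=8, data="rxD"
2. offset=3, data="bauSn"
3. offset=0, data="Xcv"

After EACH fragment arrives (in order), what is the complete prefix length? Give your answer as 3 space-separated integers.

Fragment 1: offset=8 data="rxD" -> buffer=????????rxD -> prefix_len=0
Fragment 2: offset=3 data="bauSn" -> buffer=???bauSnrxD -> prefix_len=0
Fragment 3: offset=0 data="Xcv" -> buffer=XcvbauSnrxD -> prefix_len=11

Answer: 0 0 11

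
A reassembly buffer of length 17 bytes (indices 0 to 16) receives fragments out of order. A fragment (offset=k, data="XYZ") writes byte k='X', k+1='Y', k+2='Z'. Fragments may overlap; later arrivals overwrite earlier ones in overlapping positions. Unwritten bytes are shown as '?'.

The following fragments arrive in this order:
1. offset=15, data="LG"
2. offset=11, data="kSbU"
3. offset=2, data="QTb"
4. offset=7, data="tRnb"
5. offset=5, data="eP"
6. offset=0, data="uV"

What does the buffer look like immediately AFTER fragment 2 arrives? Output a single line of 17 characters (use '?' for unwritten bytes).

Fragment 1: offset=15 data="LG" -> buffer=???????????????LG
Fragment 2: offset=11 data="kSbU" -> buffer=???????????kSbULG

Answer: ???????????kSbULG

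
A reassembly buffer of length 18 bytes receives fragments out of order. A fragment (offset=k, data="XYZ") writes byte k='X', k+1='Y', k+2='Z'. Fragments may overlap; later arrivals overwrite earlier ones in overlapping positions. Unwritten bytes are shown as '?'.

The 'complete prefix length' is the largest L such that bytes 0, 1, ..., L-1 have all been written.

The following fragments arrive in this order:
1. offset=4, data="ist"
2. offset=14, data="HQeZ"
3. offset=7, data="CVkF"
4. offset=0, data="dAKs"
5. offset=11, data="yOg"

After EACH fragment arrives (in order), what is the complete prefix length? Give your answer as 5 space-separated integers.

Answer: 0 0 0 11 18

Derivation:
Fragment 1: offset=4 data="ist" -> buffer=????ist??????????? -> prefix_len=0
Fragment 2: offset=14 data="HQeZ" -> buffer=????ist???????HQeZ -> prefix_len=0
Fragment 3: offset=7 data="CVkF" -> buffer=????istCVkF???HQeZ -> prefix_len=0
Fragment 4: offset=0 data="dAKs" -> buffer=dAKsistCVkF???HQeZ -> prefix_len=11
Fragment 5: offset=11 data="yOg" -> buffer=dAKsistCVkFyOgHQeZ -> prefix_len=18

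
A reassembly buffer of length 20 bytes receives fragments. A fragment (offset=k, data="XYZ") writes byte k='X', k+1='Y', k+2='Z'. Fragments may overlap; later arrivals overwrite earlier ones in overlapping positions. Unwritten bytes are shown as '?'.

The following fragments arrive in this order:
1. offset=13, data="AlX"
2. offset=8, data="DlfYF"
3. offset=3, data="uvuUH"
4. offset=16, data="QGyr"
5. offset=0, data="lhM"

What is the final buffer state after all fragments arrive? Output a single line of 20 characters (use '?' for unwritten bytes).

Answer: lhMuvuUHDlfYFAlXQGyr

Derivation:
Fragment 1: offset=13 data="AlX" -> buffer=?????????????AlX????
Fragment 2: offset=8 data="DlfYF" -> buffer=????????DlfYFAlX????
Fragment 3: offset=3 data="uvuUH" -> buffer=???uvuUHDlfYFAlX????
Fragment 4: offset=16 data="QGyr" -> buffer=???uvuUHDlfYFAlXQGyr
Fragment 5: offset=0 data="lhM" -> buffer=lhMuvuUHDlfYFAlXQGyr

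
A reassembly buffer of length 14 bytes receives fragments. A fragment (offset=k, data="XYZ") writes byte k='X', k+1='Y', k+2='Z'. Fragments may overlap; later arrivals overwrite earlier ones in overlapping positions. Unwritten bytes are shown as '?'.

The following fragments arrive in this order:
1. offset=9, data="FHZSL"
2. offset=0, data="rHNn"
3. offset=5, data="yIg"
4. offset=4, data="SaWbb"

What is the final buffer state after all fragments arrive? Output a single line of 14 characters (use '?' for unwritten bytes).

Answer: rHNnSaWbbFHZSL

Derivation:
Fragment 1: offset=9 data="FHZSL" -> buffer=?????????FHZSL
Fragment 2: offset=0 data="rHNn" -> buffer=rHNn?????FHZSL
Fragment 3: offset=5 data="yIg" -> buffer=rHNn?yIg?FHZSL
Fragment 4: offset=4 data="SaWbb" -> buffer=rHNnSaWbbFHZSL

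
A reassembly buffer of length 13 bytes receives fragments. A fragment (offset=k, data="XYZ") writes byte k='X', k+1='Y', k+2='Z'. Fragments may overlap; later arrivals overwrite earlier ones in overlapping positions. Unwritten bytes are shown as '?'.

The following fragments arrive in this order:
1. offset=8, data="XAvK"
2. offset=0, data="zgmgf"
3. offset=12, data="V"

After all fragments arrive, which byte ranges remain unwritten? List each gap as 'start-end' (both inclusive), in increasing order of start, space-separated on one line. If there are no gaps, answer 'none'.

Answer: 5-7

Derivation:
Fragment 1: offset=8 len=4
Fragment 2: offset=0 len=5
Fragment 3: offset=12 len=1
Gaps: 5-7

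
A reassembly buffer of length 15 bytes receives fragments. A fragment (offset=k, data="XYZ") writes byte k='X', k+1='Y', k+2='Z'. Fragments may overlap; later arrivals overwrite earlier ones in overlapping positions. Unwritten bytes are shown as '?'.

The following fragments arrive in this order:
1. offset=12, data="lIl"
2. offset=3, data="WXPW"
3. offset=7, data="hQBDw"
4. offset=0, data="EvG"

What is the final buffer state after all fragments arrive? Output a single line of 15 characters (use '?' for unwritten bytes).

Answer: EvGWXPWhQBDwlIl

Derivation:
Fragment 1: offset=12 data="lIl" -> buffer=????????????lIl
Fragment 2: offset=3 data="WXPW" -> buffer=???WXPW?????lIl
Fragment 3: offset=7 data="hQBDw" -> buffer=???WXPWhQBDwlIl
Fragment 4: offset=0 data="EvG" -> buffer=EvGWXPWhQBDwlIl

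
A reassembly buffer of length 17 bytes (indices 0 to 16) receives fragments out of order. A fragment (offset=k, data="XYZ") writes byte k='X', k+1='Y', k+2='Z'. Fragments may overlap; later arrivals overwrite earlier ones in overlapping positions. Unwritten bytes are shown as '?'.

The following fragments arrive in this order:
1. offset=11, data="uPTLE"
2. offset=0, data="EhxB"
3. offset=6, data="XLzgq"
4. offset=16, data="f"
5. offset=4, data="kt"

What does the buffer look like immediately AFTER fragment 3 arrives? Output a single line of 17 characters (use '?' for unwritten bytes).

Fragment 1: offset=11 data="uPTLE" -> buffer=???????????uPTLE?
Fragment 2: offset=0 data="EhxB" -> buffer=EhxB???????uPTLE?
Fragment 3: offset=6 data="XLzgq" -> buffer=EhxB??XLzgquPTLE?

Answer: EhxB??XLzgquPTLE?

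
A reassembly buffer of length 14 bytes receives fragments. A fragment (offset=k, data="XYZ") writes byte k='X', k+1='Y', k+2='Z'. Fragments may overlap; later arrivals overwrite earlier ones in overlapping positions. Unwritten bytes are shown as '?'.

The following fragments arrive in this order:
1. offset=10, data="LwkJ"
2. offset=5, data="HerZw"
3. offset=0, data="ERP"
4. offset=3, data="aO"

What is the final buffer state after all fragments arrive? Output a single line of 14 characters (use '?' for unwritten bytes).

Answer: ERPaOHerZwLwkJ

Derivation:
Fragment 1: offset=10 data="LwkJ" -> buffer=??????????LwkJ
Fragment 2: offset=5 data="HerZw" -> buffer=?????HerZwLwkJ
Fragment 3: offset=0 data="ERP" -> buffer=ERP??HerZwLwkJ
Fragment 4: offset=3 data="aO" -> buffer=ERPaOHerZwLwkJ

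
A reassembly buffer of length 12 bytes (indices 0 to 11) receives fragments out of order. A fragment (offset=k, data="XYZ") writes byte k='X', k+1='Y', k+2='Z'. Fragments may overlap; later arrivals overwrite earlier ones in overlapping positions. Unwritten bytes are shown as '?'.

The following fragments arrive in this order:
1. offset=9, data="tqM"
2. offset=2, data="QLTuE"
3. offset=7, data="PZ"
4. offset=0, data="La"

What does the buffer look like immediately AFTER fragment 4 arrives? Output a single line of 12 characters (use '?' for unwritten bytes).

Answer: LaQLTuEPZtqM

Derivation:
Fragment 1: offset=9 data="tqM" -> buffer=?????????tqM
Fragment 2: offset=2 data="QLTuE" -> buffer=??QLTuE??tqM
Fragment 3: offset=7 data="PZ" -> buffer=??QLTuEPZtqM
Fragment 4: offset=0 data="La" -> buffer=LaQLTuEPZtqM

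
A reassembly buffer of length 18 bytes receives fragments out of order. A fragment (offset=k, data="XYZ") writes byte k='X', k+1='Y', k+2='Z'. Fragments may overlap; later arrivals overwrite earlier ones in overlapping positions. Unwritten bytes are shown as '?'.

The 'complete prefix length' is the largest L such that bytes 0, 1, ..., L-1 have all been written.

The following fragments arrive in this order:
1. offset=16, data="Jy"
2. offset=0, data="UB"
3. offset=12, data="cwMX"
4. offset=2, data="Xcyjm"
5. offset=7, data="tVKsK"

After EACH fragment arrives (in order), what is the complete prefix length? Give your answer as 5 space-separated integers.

Answer: 0 2 2 7 18

Derivation:
Fragment 1: offset=16 data="Jy" -> buffer=????????????????Jy -> prefix_len=0
Fragment 2: offset=0 data="UB" -> buffer=UB??????????????Jy -> prefix_len=2
Fragment 3: offset=12 data="cwMX" -> buffer=UB??????????cwMXJy -> prefix_len=2
Fragment 4: offset=2 data="Xcyjm" -> buffer=UBXcyjm?????cwMXJy -> prefix_len=7
Fragment 5: offset=7 data="tVKsK" -> buffer=UBXcyjmtVKsKcwMXJy -> prefix_len=18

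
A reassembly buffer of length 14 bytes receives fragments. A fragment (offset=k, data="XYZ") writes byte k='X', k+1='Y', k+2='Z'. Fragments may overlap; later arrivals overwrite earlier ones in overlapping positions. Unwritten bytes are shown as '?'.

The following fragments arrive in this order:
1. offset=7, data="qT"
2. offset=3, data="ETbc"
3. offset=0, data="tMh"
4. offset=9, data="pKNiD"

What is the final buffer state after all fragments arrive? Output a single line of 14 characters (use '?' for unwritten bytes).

Answer: tMhETbcqTpKNiD

Derivation:
Fragment 1: offset=7 data="qT" -> buffer=???????qT?????
Fragment 2: offset=3 data="ETbc" -> buffer=???ETbcqT?????
Fragment 3: offset=0 data="tMh" -> buffer=tMhETbcqT?????
Fragment 4: offset=9 data="pKNiD" -> buffer=tMhETbcqTpKNiD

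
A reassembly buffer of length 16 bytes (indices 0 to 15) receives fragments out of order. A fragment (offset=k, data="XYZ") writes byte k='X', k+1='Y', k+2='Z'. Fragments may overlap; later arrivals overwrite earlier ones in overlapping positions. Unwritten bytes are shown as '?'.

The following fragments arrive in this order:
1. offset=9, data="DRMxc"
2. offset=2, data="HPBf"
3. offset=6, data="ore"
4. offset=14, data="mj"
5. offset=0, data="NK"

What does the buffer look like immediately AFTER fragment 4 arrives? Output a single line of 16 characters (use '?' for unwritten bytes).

Answer: ??HPBforeDRMxcmj

Derivation:
Fragment 1: offset=9 data="DRMxc" -> buffer=?????????DRMxc??
Fragment 2: offset=2 data="HPBf" -> buffer=??HPBf???DRMxc??
Fragment 3: offset=6 data="ore" -> buffer=??HPBforeDRMxc??
Fragment 4: offset=14 data="mj" -> buffer=??HPBforeDRMxcmj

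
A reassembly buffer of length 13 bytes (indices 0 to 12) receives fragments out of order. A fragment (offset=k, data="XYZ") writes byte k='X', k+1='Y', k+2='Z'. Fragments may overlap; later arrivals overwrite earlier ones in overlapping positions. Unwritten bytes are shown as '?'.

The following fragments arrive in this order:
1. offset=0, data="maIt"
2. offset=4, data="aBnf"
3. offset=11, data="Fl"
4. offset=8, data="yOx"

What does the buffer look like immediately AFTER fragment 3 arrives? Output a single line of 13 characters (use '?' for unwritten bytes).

Answer: maItaBnf???Fl

Derivation:
Fragment 1: offset=0 data="maIt" -> buffer=maIt?????????
Fragment 2: offset=4 data="aBnf" -> buffer=maItaBnf?????
Fragment 3: offset=11 data="Fl" -> buffer=maItaBnf???Fl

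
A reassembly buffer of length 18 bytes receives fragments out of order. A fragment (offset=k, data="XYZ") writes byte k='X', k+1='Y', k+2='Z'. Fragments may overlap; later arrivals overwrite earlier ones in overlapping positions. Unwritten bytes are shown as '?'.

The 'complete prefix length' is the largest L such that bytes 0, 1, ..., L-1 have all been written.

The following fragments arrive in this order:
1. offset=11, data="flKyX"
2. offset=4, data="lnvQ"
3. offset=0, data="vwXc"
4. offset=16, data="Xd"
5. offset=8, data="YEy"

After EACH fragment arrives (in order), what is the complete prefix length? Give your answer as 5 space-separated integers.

Fragment 1: offset=11 data="flKyX" -> buffer=???????????flKyX?? -> prefix_len=0
Fragment 2: offset=4 data="lnvQ" -> buffer=????lnvQ???flKyX?? -> prefix_len=0
Fragment 3: offset=0 data="vwXc" -> buffer=vwXclnvQ???flKyX?? -> prefix_len=8
Fragment 4: offset=16 data="Xd" -> buffer=vwXclnvQ???flKyXXd -> prefix_len=8
Fragment 5: offset=8 data="YEy" -> buffer=vwXclnvQYEyflKyXXd -> prefix_len=18

Answer: 0 0 8 8 18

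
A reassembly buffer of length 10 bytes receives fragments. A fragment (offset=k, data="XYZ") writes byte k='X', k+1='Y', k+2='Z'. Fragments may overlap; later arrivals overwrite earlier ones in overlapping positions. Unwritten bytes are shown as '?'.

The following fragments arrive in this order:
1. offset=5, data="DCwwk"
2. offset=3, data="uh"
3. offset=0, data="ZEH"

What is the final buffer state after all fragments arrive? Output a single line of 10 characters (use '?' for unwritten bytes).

Answer: ZEHuhDCwwk

Derivation:
Fragment 1: offset=5 data="DCwwk" -> buffer=?????DCwwk
Fragment 2: offset=3 data="uh" -> buffer=???uhDCwwk
Fragment 3: offset=0 data="ZEH" -> buffer=ZEHuhDCwwk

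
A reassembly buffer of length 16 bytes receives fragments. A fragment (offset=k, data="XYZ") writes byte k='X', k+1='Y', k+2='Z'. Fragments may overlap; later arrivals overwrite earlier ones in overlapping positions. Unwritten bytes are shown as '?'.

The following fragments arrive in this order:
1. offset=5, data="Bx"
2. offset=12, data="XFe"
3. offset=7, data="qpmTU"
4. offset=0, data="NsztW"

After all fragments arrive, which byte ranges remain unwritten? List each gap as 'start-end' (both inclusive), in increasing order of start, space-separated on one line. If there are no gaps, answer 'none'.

Answer: 15-15

Derivation:
Fragment 1: offset=5 len=2
Fragment 2: offset=12 len=3
Fragment 3: offset=7 len=5
Fragment 4: offset=0 len=5
Gaps: 15-15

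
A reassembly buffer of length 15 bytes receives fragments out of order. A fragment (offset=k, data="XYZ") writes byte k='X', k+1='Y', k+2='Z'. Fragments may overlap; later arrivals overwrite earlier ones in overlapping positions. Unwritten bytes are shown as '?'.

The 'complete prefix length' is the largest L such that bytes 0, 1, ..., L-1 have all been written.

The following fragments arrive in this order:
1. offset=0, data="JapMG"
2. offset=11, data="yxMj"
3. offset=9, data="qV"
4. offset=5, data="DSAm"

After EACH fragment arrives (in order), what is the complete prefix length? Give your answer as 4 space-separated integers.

Answer: 5 5 5 15

Derivation:
Fragment 1: offset=0 data="JapMG" -> buffer=JapMG?????????? -> prefix_len=5
Fragment 2: offset=11 data="yxMj" -> buffer=JapMG??????yxMj -> prefix_len=5
Fragment 3: offset=9 data="qV" -> buffer=JapMG????qVyxMj -> prefix_len=5
Fragment 4: offset=5 data="DSAm" -> buffer=JapMGDSAmqVyxMj -> prefix_len=15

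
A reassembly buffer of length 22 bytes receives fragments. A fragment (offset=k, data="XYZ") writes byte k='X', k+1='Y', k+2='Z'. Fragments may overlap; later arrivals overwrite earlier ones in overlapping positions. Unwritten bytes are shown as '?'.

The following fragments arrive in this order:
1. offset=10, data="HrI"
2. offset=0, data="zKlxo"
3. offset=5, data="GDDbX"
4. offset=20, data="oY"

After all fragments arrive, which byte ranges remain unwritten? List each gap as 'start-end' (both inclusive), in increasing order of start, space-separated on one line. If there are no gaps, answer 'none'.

Fragment 1: offset=10 len=3
Fragment 2: offset=0 len=5
Fragment 3: offset=5 len=5
Fragment 4: offset=20 len=2
Gaps: 13-19

Answer: 13-19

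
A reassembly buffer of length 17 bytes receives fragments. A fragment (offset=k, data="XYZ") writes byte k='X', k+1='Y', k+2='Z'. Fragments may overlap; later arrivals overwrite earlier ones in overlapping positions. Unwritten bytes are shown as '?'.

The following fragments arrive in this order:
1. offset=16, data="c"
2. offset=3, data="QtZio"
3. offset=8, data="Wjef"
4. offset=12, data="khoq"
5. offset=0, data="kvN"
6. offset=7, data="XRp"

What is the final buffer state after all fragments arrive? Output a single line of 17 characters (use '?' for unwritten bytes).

Answer: kvNQtZiXRpefkhoqc

Derivation:
Fragment 1: offset=16 data="c" -> buffer=????????????????c
Fragment 2: offset=3 data="QtZio" -> buffer=???QtZio????????c
Fragment 3: offset=8 data="Wjef" -> buffer=???QtZioWjef????c
Fragment 4: offset=12 data="khoq" -> buffer=???QtZioWjefkhoqc
Fragment 5: offset=0 data="kvN" -> buffer=kvNQtZioWjefkhoqc
Fragment 6: offset=7 data="XRp" -> buffer=kvNQtZiXRpefkhoqc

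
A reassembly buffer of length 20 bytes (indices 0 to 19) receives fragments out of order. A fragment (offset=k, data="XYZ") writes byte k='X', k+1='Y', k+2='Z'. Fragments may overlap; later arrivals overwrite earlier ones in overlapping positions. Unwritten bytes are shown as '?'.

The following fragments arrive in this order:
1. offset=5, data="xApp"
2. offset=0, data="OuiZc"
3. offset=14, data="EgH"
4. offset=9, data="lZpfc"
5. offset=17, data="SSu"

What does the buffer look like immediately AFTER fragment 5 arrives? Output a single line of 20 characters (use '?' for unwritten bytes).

Answer: OuiZcxApplZpfcEgHSSu

Derivation:
Fragment 1: offset=5 data="xApp" -> buffer=?????xApp???????????
Fragment 2: offset=0 data="OuiZc" -> buffer=OuiZcxApp???????????
Fragment 3: offset=14 data="EgH" -> buffer=OuiZcxApp?????EgH???
Fragment 4: offset=9 data="lZpfc" -> buffer=OuiZcxApplZpfcEgH???
Fragment 5: offset=17 data="SSu" -> buffer=OuiZcxApplZpfcEgHSSu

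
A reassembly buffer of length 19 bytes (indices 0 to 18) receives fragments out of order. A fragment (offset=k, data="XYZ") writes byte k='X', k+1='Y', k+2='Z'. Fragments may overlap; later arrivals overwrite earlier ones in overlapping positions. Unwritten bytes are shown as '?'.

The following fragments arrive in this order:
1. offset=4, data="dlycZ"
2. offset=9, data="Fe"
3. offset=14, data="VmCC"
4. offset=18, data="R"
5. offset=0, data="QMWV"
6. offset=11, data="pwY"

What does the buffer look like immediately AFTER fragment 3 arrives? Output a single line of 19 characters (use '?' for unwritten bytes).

Fragment 1: offset=4 data="dlycZ" -> buffer=????dlycZ??????????
Fragment 2: offset=9 data="Fe" -> buffer=????dlycZFe????????
Fragment 3: offset=14 data="VmCC" -> buffer=????dlycZFe???VmCC?

Answer: ????dlycZFe???VmCC?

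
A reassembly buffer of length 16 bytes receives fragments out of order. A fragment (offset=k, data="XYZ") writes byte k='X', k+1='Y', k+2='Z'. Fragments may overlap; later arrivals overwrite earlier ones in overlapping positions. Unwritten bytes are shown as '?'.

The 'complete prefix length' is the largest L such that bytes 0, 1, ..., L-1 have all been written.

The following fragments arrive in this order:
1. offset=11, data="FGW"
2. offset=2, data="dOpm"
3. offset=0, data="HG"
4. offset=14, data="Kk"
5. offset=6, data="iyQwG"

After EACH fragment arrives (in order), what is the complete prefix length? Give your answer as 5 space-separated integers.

Answer: 0 0 6 6 16

Derivation:
Fragment 1: offset=11 data="FGW" -> buffer=???????????FGW?? -> prefix_len=0
Fragment 2: offset=2 data="dOpm" -> buffer=??dOpm?????FGW?? -> prefix_len=0
Fragment 3: offset=0 data="HG" -> buffer=HGdOpm?????FGW?? -> prefix_len=6
Fragment 4: offset=14 data="Kk" -> buffer=HGdOpm?????FGWKk -> prefix_len=6
Fragment 5: offset=6 data="iyQwG" -> buffer=HGdOpmiyQwGFGWKk -> prefix_len=16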